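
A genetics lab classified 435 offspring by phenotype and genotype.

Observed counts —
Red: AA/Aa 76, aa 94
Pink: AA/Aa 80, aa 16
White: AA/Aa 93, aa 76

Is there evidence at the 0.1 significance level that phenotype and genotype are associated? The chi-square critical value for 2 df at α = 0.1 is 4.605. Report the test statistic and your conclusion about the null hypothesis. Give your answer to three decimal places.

37.955; reject H₀

Row totals: 170, 96, 169. Column totals: 249, 186. Grand total N = 435.
Expected counts (row total × column total / N):
  Red, AA/Aa: 170×249/435 = 97.31034
  Red, aa: 170×186/435 = 72.68966
  Pink, AA/Aa: 96×249/435 = 54.95172
  Pink, aa: 96×186/435 = 41.04828
  White, AA/Aa: 169×249/435 = 96.73793
  White, aa: 169×186/435 = 72.26207
Contributions (O − E)²/E:
  (76 − 97.31034)²/97.31034 = 4.6668
  (94 − 72.68966)²/72.68966 = 6.2475
  (80 − 54.95172)²/54.95172 = 11.4176
  (16 − 41.04828)²/41.04828 = 15.2848
  (93 − 96.73793)²/96.73793 = 0.1444
  (76 − 72.26207)²/72.26207 = 0.1934
χ² = 4.6668 + 6.2475 + 11.4176 + 15.2848 + 0.1444 + 0.1934 = 37.955
df = (3−1)(2−1) = 2. Since 37.955 > 4.605, reject the null hypothesis of independence at α = 0.1.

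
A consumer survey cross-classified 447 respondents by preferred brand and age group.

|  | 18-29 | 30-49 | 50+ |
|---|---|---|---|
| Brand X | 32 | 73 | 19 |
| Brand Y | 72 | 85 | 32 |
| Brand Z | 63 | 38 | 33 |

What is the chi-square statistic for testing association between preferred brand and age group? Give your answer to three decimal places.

25.141

Row totals: 124, 189, 134. Column totals: 167, 196, 84. Grand total N = 447.
Expected counts (row total × column total / N):
  Brand X, 18-29: 124×167/447 = 46.32662
  Brand X, 30-49: 124×196/447 = 54.37136
  Brand X, 50+: 124×84/447 = 23.30201
  Brand Y, 18-29: 189×167/447 = 70.61074
  Brand Y, 30-49: 189×196/447 = 82.87248
  Brand Y, 50+: 189×84/447 = 35.51678
  Brand Z, 18-29: 134×167/447 = 50.06264
  Brand Z, 30-49: 134×196/447 = 58.75615
  Brand Z, 50+: 134×84/447 = 25.18121
Contributions (O − E)²/E:
  (32 − 46.32662)²/46.32662 = 4.4305
  (73 − 54.37136)²/54.37136 = 6.3825
  (19 − 23.30201)²/23.30201 = 0.7942
  (72 − 70.61074)²/70.61074 = 0.0273
  (85 − 82.87248)²/82.87248 = 0.0546
  (32 − 35.51678)²/35.51678 = 0.3482
  (63 − 50.06264)²/50.06264 = 3.3433
  (38 − 58.75615)²/58.75615 = 7.3323
  (33 − 25.18121)²/25.18121 = 2.4277
χ² = 4.4305 + 6.3825 + 0.7942 + 0.0273 + 0.0546 + 0.3482 + 3.3433 + 7.3323 + 2.4277 = 25.141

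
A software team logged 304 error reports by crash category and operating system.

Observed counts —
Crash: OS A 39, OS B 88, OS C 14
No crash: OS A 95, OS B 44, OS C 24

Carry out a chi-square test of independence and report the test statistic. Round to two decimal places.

Row totals: 141, 163. Column totals: 134, 132, 38. Grand total N = 304.
Expected counts (row total × column total / N):
  Crash, OS A: 141×134/304 = 62.1513
  Crash, OS B: 141×132/304 = 61.2237
  Crash, OS C: 141×38/304 = 17.6250
  No crash, OS A: 163×134/304 = 71.8487
  No crash, OS B: 163×132/304 = 70.7763
  No crash, OS C: 163×38/304 = 20.3750
Contributions (O − E)²/E:
  (39 − 62.1513)²/62.1513 = 8.6238
  (88 − 61.2237)²/61.2237 = 11.7107
  (14 − 17.6250)²/17.6250 = 0.7456
  (95 − 71.8487)²/71.8487 = 7.4599
  (44 − 70.7763)²/70.7763 = 10.1301
  (24 − 20.3750)²/20.3750 = 0.6449
χ² = 8.6238 + 11.7107 + 0.7456 + 7.4599 + 10.1301 + 0.6449 = 39.32

39.32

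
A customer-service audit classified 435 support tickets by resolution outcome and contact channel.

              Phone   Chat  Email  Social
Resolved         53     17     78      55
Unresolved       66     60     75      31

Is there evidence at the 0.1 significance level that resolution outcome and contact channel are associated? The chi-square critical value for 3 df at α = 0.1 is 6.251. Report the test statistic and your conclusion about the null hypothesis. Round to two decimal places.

30.39; reject H₀

Row totals: 203, 232. Column totals: 119, 77, 153, 86. Grand total N = 435.
Expected counts (row total × column total / N):
  Resolved, Phone: 203×119/435 = 55.533
  Resolved, Chat: 203×77/435 = 35.933
  Resolved, Email: 203×153/435 = 71.400
  Resolved, Social: 203×86/435 = 40.133
  Unresolved, Phone: 232×119/435 = 63.467
  Unresolved, Chat: 232×77/435 = 41.067
  Unresolved, Email: 232×153/435 = 81.600
  Unresolved, Social: 232×86/435 = 45.867
Contributions (O − E)²/E:
  (53 − 55.533)²/55.533 = 0.1155
  (17 − 35.933)²/35.933 = 9.9757
  (78 − 71.400)²/71.400 = 0.6101
  (55 − 40.133)²/40.133 = 5.5074
  (66 − 63.467)²/63.467 = 0.1011
  (60 − 41.067)²/41.067 = 8.7286
  (75 − 81.600)²/81.600 = 0.5338
  (31 − 45.867)²/45.867 = 4.8189
χ² = 0.1155 + 9.9757 + 0.6101 + 5.5074 + 0.1011 + 8.7286 + 0.5338 + 4.8189 = 30.39
df = (2−1)(4−1) = 3. Since 30.39 > 6.251, reject the null hypothesis of independence at α = 0.1.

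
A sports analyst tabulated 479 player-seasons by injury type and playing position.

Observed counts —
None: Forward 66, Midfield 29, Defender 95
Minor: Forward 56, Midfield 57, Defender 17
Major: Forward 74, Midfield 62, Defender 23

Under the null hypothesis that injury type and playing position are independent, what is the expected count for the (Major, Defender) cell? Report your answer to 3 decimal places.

Row total (Major) = 159; column total (Defender) = 135; grand total N = 479.
Expected count = (row total × column total) / N = 159 × 135 / 479 = 44.812.

44.812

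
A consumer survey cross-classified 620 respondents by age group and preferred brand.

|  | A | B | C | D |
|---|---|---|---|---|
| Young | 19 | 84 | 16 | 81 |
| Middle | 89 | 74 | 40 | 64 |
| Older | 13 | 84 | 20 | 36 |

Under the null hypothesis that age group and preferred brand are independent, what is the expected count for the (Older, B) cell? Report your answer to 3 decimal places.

Row total (Older) = 153; column total (B) = 242; grand total N = 620.
Expected count = (row total × column total) / N = 153 × 242 / 620 = 59.719.

59.719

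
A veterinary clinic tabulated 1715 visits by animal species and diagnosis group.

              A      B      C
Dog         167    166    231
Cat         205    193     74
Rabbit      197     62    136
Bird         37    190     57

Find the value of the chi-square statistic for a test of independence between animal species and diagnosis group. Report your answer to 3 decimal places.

Row totals: 564, 472, 395, 284. Column totals: 606, 611, 498. Grand total N = 1715.
Expected counts (row total × column total / N):
  Dog, A: 564×606/1715 = 199.2910
  Dog, B: 564×611/1715 = 200.9353
  Dog, C: 564×498/1715 = 163.7738
  Cat, A: 472×606/1715 = 166.7825
  Cat, B: 472×611/1715 = 168.1586
  Cat, C: 472×498/1715 = 137.0589
  Rabbit, A: 395×606/1715 = 139.5743
  Rabbit, B: 395×611/1715 = 140.7259
  Rabbit, C: 395×498/1715 = 114.6997
  Bird, A: 284×606/1715 = 100.3522
  Bird, B: 284×611/1715 = 101.1802
  Bird, C: 284×498/1715 = 82.4676
Contributions (O − E)²/E:
  (167 − 199.2910)²/199.2910 = 5.2321
  (166 − 200.9353)²/200.9353 = 6.0740
  (231 − 163.7738)²/163.7738 = 27.5951
  (205 − 166.7825)²/166.7825 = 8.7574
  (193 − 168.1586)²/168.1586 = 3.6697
  (74 − 137.0589)²/137.0589 = 29.0125
  (197 − 139.5743)²/139.5743 = 23.6269
  (62 − 140.7259)²/140.7259 = 44.0414
  (136 − 114.6997)²/114.6997 = 3.9556
  (37 − 100.3522)²/100.3522 = 39.9942
  (190 − 101.1802)²/101.1802 = 77.9694
  (57 − 82.4676)²/82.4676 = 7.8649
χ² = 5.2321 + 6.0740 + 27.5951 + 8.7574 + 3.6697 + 29.0125 + 23.6269 + 44.0414 + 3.9556 + 39.9942 + 77.9694 + 7.8649 = 277.793

277.793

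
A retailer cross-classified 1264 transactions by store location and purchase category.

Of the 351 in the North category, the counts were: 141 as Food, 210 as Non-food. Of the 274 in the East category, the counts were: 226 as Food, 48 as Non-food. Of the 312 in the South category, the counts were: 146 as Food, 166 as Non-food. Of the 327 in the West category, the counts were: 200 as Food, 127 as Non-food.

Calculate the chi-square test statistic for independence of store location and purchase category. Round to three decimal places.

128.120

Row totals: 351, 274, 312, 327. Column totals: 713, 551. Grand total N = 1264.
Expected counts (row total × column total / N):
  North, Food: 351×713/1264 = 197.9929
  North, Non-food: 351×551/1264 = 153.0071
  East, Food: 274×713/1264 = 154.5585
  East, Non-food: 274×551/1264 = 119.4415
  South, Food: 312×713/1264 = 175.9937
  South, Non-food: 312×551/1264 = 136.0063
  West, Food: 327×713/1264 = 184.4549
  West, Non-food: 327×551/1264 = 142.5451
Contributions (O − E)²/E:
  (141 − 197.9929)²/197.9929 = 16.4056
  (210 − 153.0071)²/153.0071 = 21.2290
  (226 − 154.5585)²/154.5585 = 33.0224
  (48 − 119.4415)²/119.4415 = 42.7313
  (146 − 175.9937)²/175.9937 = 5.1117
  (166 − 136.0063)²/136.0063 = 6.6146
  (200 − 184.4549)²/184.4549 = 1.3101
  (127 − 142.5451)²/142.5451 = 1.6953
χ² = 16.4056 + 21.2290 + 33.0224 + 42.7313 + 5.1117 + 6.6146 + 1.3101 + 1.6953 = 128.120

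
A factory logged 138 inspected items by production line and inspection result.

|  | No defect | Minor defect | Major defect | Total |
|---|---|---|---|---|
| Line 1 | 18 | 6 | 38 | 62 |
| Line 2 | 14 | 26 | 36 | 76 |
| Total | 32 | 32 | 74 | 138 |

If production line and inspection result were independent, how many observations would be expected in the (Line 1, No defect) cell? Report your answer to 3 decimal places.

Row total (Line 1) = 62; column total (No defect) = 32; grand total N = 138.
Expected count = (row total × column total) / N = 62 × 32 / 138 = 14.377.

14.377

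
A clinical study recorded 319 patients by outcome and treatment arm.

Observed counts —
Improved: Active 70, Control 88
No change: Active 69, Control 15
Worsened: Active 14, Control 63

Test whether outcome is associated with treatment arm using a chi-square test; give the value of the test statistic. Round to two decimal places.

67.53

Row totals: 158, 84, 77. Column totals: 153, 166. Grand total N = 319.
Expected counts (row total × column total / N):
  Improved, Active: 158×153/319 = 75.781
  Improved, Control: 158×166/319 = 82.219
  No change, Active: 84×153/319 = 40.288
  No change, Control: 84×166/319 = 43.712
  Worsened, Active: 77×153/319 = 36.931
  Worsened, Control: 77×166/319 = 40.069
Contributions (O − E)²/E:
  (70 − 75.781)²/75.781 = 0.4410
  (88 − 82.219)²/82.219 = 0.4065
  (69 − 40.288)²/40.288 = 20.4621
  (15 − 43.712)²/43.712 = 18.8593
  (14 − 36.931)²/36.931 = 14.2382
  (63 − 40.069)²/40.069 = 13.1231
χ² = 0.4410 + 0.4065 + 20.4621 + 18.8593 + 14.2382 + 13.1231 = 67.53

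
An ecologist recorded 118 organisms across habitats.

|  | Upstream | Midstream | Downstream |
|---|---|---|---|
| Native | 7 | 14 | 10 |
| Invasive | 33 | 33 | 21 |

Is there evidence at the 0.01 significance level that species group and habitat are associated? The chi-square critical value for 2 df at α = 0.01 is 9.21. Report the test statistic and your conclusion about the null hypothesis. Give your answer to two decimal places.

Row totals: 31, 87. Column totals: 40, 47, 31. Grand total N = 118.
Expected counts (row total × column total / N):
  Native, Upstream: 31×40/118 = 10.508
  Native, Midstream: 31×47/118 = 12.347
  Native, Downstream: 31×31/118 = 8.144
  Invasive, Upstream: 87×40/118 = 29.492
  Invasive, Midstream: 87×47/118 = 34.653
  Invasive, Downstream: 87×31/118 = 22.856
Contributions (O − E)²/E:
  (7 − 10.508)²/10.508 = 1.1711
  (14 − 12.347)²/12.347 = 0.2213
  (10 − 8.144)²/8.144 = 0.4230
  (33 − 29.492)²/29.492 = 0.4173
  (33 − 34.653)²/34.653 = 0.0789
  (21 − 22.856)²/22.856 = 0.1507
χ² = 1.1711 + 0.2213 + 0.4230 + 0.4173 + 0.0789 + 0.1507 = 2.46
df = (2−1)(3−1) = 2. Since 2.46 < 9.21, fail to reject the null hypothesis of independence at α = 0.01.

2.46; fail to reject H₀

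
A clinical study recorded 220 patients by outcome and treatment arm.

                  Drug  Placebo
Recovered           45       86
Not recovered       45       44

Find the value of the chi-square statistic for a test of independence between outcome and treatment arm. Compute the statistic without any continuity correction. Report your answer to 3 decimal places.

Row totals: 131, 89. Column totals: 90, 130. Grand total N = 220.
Expected counts (row total × column total / N):
  Recovered, Drug: 131×90/220 = 53.5909
  Recovered, Placebo: 131×130/220 = 77.4091
  Not recovered, Drug: 89×90/220 = 36.4091
  Not recovered, Placebo: 89×130/220 = 52.5909
Contributions (O − E)²/E:
  (45 − 53.5909)²/53.5909 = 1.3772
  (86 − 77.4091)²/77.4091 = 0.9534
  (45 − 36.4091)²/36.4091 = 2.0271
  (44 − 52.5909)²/52.5909 = 1.4034
χ² = 1.3772 + 0.9534 + 2.0271 + 1.4034 = 5.761

5.761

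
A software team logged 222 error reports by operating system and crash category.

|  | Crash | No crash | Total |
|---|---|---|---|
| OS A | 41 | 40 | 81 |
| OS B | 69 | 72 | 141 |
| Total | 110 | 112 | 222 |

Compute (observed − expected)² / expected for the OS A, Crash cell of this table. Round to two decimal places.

Row total (OS A) = 81; column total (Crash) = 110; N = 222.
Expected count E = 81 × 110 / 222 = 40.135.
Contribution = (O − E)²/E = (41 − 40.135)² / 40.135 = 0.02.

0.02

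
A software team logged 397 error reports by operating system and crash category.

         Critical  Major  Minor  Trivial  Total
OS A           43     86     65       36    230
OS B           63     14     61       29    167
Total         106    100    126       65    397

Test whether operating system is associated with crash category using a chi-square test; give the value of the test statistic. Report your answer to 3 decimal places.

47.698

Grand total N = 397.
Expected counts (row total × column total / N):
  OS A, Critical: 230×106/397 = 61.4106
  OS A, Major: 230×100/397 = 57.9345
  OS A, Minor: 230×126/397 = 72.9975
  OS A, Trivial: 230×65/397 = 37.6574
  OS B, Critical: 167×106/397 = 44.5894
  OS B, Major: 167×100/397 = 42.0655
  OS B, Minor: 167×126/397 = 53.0025
  OS B, Trivial: 167×65/397 = 27.3426
Contributions (O − E)²/E:
  (43 − 61.4106)²/61.4106 = 5.5194
  (86 − 57.9345)²/57.9345 = 13.5959
  (65 − 72.9975)²/72.9975 = 0.8762
  (36 − 37.6574)²/37.6574 = 0.0729
  (63 − 44.5894)²/44.5894 = 7.6016
  (14 − 42.0655)²/42.0655 = 18.7249
  (61 − 53.0025)²/53.0025 = 1.2067
  (29 − 27.3426)²/27.3426 = 0.1005
χ² = 5.5194 + 13.5959 + 0.8762 + 0.0729 + 7.6016 + 18.7249 + 1.2067 + 0.1005 = 47.698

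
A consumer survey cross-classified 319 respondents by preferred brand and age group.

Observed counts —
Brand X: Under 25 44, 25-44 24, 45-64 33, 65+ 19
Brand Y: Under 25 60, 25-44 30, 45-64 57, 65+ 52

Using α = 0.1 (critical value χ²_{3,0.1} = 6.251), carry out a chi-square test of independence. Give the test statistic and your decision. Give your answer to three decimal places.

Row totals: 120, 199. Column totals: 104, 54, 90, 71. Grand total N = 319.
Expected counts (row total × column total / N):
  Brand X, Under 25: 120×104/319 = 39.1223
  Brand X, 25-44: 120×54/319 = 20.3135
  Brand X, 45-64: 120×90/319 = 33.8558
  Brand X, 65+: 120×71/319 = 26.7085
  Brand Y, Under 25: 199×104/319 = 64.8777
  Brand Y, 25-44: 199×54/319 = 33.6865
  Brand Y, 45-64: 199×90/319 = 56.1442
  Brand Y, 65+: 199×71/319 = 44.2915
Contributions (O − E)²/E:
  (44 − 39.1223)²/39.1223 = 0.6081
  (24 − 20.3135)²/20.3135 = 0.6690
  (33 − 33.8558)²/33.8558 = 0.0216
  (19 − 26.7085)²/26.7085 = 2.2248
  (60 − 64.8777)²/64.8777 = 0.3667
  (30 − 33.6865)²/33.6865 = 0.4034
  (57 − 56.1442)²/56.1442 = 0.0130
  (52 − 44.2915)²/44.2915 = 1.3416
χ² = 0.6081 + 0.6690 + 0.0216 + 2.2248 + 0.3667 + 0.4034 + 0.0130 + 1.3416 = 5.648
df = (2−1)(4−1) = 3. Since 5.648 < 6.251, fail to reject the null hypothesis of independence at α = 0.1.

5.648; fail to reject H₀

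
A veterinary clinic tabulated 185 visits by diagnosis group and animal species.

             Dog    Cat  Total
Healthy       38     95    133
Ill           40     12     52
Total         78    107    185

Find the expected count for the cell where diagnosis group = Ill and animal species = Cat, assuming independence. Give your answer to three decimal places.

30.076

Row total (Ill) = 52; column total (Cat) = 107; grand total N = 185.
Expected count = (row total × column total) / N = 52 × 107 / 185 = 30.076.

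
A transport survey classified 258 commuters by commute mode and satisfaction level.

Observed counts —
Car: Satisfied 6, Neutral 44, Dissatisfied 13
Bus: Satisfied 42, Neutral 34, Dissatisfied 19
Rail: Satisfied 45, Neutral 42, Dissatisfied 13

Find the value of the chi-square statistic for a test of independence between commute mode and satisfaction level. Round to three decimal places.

Row totals: 63, 95, 100. Column totals: 93, 120, 45. Grand total N = 258.
Expected counts (row total × column total / N):
  Car, Satisfied: 63×93/258 = 22.7093
  Car, Neutral: 63×120/258 = 29.3023
  Car, Dissatisfied: 63×45/258 = 10.9884
  Bus, Satisfied: 95×93/258 = 34.2442
  Bus, Neutral: 95×120/258 = 44.1860
  Bus, Dissatisfied: 95×45/258 = 16.5698
  Rail, Satisfied: 100×93/258 = 36.0465
  Rail, Neutral: 100×120/258 = 46.5116
  Rail, Dissatisfied: 100×45/258 = 17.4419
Contributions (O − E)²/E:
  (6 − 22.7093)²/22.7093 = 12.2946
  (44 − 29.3023)²/29.3023 = 7.3722
  (13 − 10.9884)²/10.9884 = 0.3683
  (42 − 34.2442)²/34.2442 = 1.7566
  (34 − 44.1860)²/44.1860 = 2.3481
  (19 − 16.5698)²/16.5698 = 0.3564
  (45 − 36.0465)²/36.0465 = 2.2239
  (42 − 46.5116)²/46.5116 = 0.4376
  (13 − 17.4419)²/17.4419 = 1.1312
χ² = 12.2946 + 7.3722 + 0.3683 + 1.7566 + 2.3481 + 0.3564 + 2.2239 + 0.4376 + 1.1312 = 28.289

28.289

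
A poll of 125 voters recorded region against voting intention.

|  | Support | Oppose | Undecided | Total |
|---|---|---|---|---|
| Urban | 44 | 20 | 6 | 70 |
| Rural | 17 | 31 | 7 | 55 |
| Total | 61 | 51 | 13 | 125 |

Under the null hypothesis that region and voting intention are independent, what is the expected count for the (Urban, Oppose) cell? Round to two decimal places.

Row total (Urban) = 70; column total (Oppose) = 51; grand total N = 125.
Expected count = (row total × column total) / N = 70 × 51 / 125 = 28.56.

28.56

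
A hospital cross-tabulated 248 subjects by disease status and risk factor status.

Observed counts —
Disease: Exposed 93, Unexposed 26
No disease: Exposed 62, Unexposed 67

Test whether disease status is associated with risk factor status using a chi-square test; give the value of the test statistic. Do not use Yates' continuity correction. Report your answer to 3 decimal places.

Row totals: 119, 129. Column totals: 155, 93. Grand total N = 248.
Expected counts (row total × column total / N):
  Disease, Exposed: 119×155/248 = 74.3750
  Disease, Unexposed: 119×93/248 = 44.6250
  No disease, Exposed: 129×155/248 = 80.6250
  No disease, Unexposed: 129×93/248 = 48.3750
Contributions (O − E)²/E:
  (93 − 74.3750)²/74.3750 = 4.6641
  (26 − 44.6250)²/44.6250 = 7.7735
  (62 − 80.6250)²/80.6250 = 4.3025
  (67 − 48.3750)²/48.3750 = 7.1709
χ² = 4.6641 + 7.7735 + 4.3025 + 7.1709 = 23.911

23.911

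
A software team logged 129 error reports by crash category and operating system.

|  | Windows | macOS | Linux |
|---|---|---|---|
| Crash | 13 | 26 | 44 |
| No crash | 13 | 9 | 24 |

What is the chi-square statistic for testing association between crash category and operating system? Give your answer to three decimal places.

Row totals: 83, 46. Column totals: 26, 35, 68. Grand total N = 129.
Expected counts (row total × column total / N):
  Crash, Windows: 83×26/129 = 16.7287
  Crash, macOS: 83×35/129 = 22.5194
  Crash, Linux: 83×68/129 = 43.7519
  No crash, Windows: 46×26/129 = 9.2713
  No crash, macOS: 46×35/129 = 12.4806
  No crash, Linux: 46×68/129 = 24.2481
Contributions (O − E)²/E:
  (13 − 16.7287)²/16.7287 = 0.8311
  (26 − 22.5194)²/22.5194 = 0.5380
  (44 − 43.7519)²/43.7519 = 0.0014
  (13 − 9.2713)²/9.2713 = 1.4996
  (9 − 12.4806)²/12.4806 = 0.9707
  (24 − 24.2481)²/24.2481 = 0.0025
χ² = 0.8311 + 0.5380 + 0.0014 + 1.4996 + 0.9707 + 0.0025 = 3.843

3.843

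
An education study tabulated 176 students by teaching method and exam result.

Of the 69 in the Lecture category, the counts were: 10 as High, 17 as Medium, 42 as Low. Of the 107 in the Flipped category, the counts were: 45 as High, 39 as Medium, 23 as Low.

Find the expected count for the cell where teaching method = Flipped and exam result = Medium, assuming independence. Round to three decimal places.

Row total (Flipped) = 107; column total (Medium) = 56; grand total N = 176.
Expected count = (row total × column total) / N = 107 × 56 / 176 = 34.045.

34.045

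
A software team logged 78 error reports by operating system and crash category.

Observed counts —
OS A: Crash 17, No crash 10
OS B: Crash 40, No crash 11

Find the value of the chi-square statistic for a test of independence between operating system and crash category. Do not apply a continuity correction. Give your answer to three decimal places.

2.147

Row totals: 27, 51. Column totals: 57, 21. Grand total N = 78.
Expected counts (row total × column total / N):
  OS A, Crash: 27×57/78 = 19.7308
  OS A, No crash: 27×21/78 = 7.2692
  OS B, Crash: 51×57/78 = 37.2692
  OS B, No crash: 51×21/78 = 13.7308
Contributions (O − E)²/E:
  (17 − 19.7308)²/19.7308 = 0.3780
  (10 − 7.2692)²/7.2692 = 1.0259
  (40 − 37.2692)²/37.2692 = 0.2001
  (11 − 13.7308)²/13.7308 = 0.5431
χ² = 0.3780 + 1.0259 + 0.2001 + 0.5431 = 2.147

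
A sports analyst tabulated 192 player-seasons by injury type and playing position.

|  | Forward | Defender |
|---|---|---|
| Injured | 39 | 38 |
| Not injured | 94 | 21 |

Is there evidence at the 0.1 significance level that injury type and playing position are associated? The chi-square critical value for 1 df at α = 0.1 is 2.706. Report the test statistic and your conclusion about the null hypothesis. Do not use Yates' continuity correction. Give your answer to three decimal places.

20.942; reject H₀

Row totals: 77, 115. Column totals: 133, 59. Grand total N = 192.
Expected counts (row total × column total / N):
  Injured, Forward: 77×133/192 = 53.33854
  Injured, Defender: 77×59/192 = 23.66146
  Not injured, Forward: 115×133/192 = 79.66146
  Not injured, Defender: 115×59/192 = 35.33854
Contributions (O − E)²/E:
  (39 − 53.33854)²/53.33854 = 3.8545
  (38 − 23.66146)²/23.66146 = 8.6890
  (94 − 79.66146)²/79.66146 = 2.5808
  (21 − 35.33854)²/35.33854 = 5.8178
χ² = 3.8545 + 8.6890 + 2.5808 + 5.8178 = 20.942
df = (2−1)(2−1) = 1. Since 20.942 > 2.706, reject the null hypothesis of independence at α = 0.1.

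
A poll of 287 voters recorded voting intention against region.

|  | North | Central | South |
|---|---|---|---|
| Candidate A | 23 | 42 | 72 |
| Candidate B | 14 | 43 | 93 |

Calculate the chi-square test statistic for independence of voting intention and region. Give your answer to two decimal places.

Row totals: 137, 150. Column totals: 37, 85, 165. Grand total N = 287.
Expected counts (row total × column total / N):
  Candidate A, North: 137×37/287 = 17.662
  Candidate A, Central: 137×85/287 = 40.575
  Candidate A, South: 137×165/287 = 78.763
  Candidate B, North: 150×37/287 = 19.338
  Candidate B, Central: 150×85/287 = 44.425
  Candidate B, South: 150×165/287 = 86.237
Contributions (O − E)²/E:
  (23 − 17.662)²/17.662 = 1.6133
  (42 − 40.575)²/40.575 = 0.0500
  (72 − 78.763)²/78.763 = 0.5807
  (14 − 19.338)²/19.338 = 1.4735
  (43 − 44.425)²/44.425 = 0.0457
  (93 − 86.237)²/86.237 = 0.5304
χ² = 1.6133 + 0.0500 + 0.5807 + 1.4735 + 0.0457 + 0.5304 = 4.29

4.29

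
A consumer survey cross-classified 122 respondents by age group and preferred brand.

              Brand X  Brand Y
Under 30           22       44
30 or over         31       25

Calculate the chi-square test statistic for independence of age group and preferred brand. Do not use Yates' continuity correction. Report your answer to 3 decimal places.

Row totals: 66, 56. Column totals: 53, 69. Grand total N = 122.
Expected counts (row total × column total / N):
  Under 30, Brand X: 66×53/122 = 28.6721
  Under 30, Brand Y: 66×69/122 = 37.3279
  30 or over, Brand X: 56×53/122 = 24.3279
  30 or over, Brand Y: 56×69/122 = 31.6721
Contributions (O − E)²/E:
  (22 − 28.6721)²/28.6721 = 1.5526
  (44 − 37.3279)²/37.3279 = 1.1926
  (31 − 24.3279)²/24.3279 = 1.8299
  (25 − 31.6721)²/31.6721 = 1.4056
χ² = 1.5526 + 1.1926 + 1.8299 + 1.4056 = 5.981

5.981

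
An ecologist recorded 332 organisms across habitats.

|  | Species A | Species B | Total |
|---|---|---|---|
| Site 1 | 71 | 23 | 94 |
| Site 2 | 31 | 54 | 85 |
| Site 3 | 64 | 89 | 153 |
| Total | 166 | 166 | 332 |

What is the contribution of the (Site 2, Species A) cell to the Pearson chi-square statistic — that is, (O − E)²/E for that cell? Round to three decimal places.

Row total (Site 2) = 85; column total (Species A) = 166; N = 332.
Expected count E = 85 × 166 / 332 = 42.5000.
Contribution = (O − E)²/E = (31 − 42.5000)² / 42.5000 = 3.112.

3.112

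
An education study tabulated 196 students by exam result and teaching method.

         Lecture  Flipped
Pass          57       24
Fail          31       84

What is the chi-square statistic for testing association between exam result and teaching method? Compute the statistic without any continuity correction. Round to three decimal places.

Row totals: 81, 115. Column totals: 88, 108. Grand total N = 196.
Expected counts (row total × column total / N):
  Pass, Lecture: 81×88/196 = 36.3673
  Pass, Flipped: 81×108/196 = 44.6327
  Fail, Lecture: 115×88/196 = 51.6327
  Fail, Flipped: 115×108/196 = 63.3673
Contributions (O − E)²/E:
  (57 − 36.3673)²/36.3673 = 11.7058
  (24 − 44.6327)²/44.6327 = 9.5380
  (31 − 51.6327)²/51.6327 = 8.2449
  (84 − 63.3673)²/63.3673 = 6.7181
χ² = 11.7058 + 9.5380 + 8.2449 + 6.7181 = 36.207

36.207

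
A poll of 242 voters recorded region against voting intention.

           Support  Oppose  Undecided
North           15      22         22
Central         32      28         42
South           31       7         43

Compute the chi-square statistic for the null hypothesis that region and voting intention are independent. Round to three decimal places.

17.113

Row totals: 59, 102, 81. Column totals: 78, 57, 107. Grand total N = 242.
Expected counts (row total × column total / N):
  North, Support: 59×78/242 = 19.0165
  North, Oppose: 59×57/242 = 13.8967
  North, Undecided: 59×107/242 = 26.0868
  Central, Support: 102×78/242 = 32.8760
  Central, Oppose: 102×57/242 = 24.0248
  Central, Undecided: 102×107/242 = 45.0992
  South, Support: 81×78/242 = 26.1074
  South, Oppose: 81×57/242 = 19.0785
  South, Undecided: 81×107/242 = 35.8140
Contributions (O − E)²/E:
  (15 − 19.0165)²/19.0165 = 0.8483
  (22 − 13.8967)²/13.8967 = 4.7251
  (22 − 26.0868)²/26.0868 = 0.6402
  (32 − 32.8760)²/32.8760 = 0.0233
  (28 − 24.0248)²/24.0248 = 0.6577
  (42 − 45.0992)²/45.0992 = 0.2130
  (31 − 26.1074)²/26.1074 = 0.9169
  (7 − 19.0785)²/19.0785 = 7.6468
  (43 − 35.8140)²/35.8140 = 1.4419
χ² = 0.8483 + 4.7251 + 0.6402 + 0.0233 + 0.6577 + 0.2130 + 0.9169 + 7.6468 + 1.4419 = 17.113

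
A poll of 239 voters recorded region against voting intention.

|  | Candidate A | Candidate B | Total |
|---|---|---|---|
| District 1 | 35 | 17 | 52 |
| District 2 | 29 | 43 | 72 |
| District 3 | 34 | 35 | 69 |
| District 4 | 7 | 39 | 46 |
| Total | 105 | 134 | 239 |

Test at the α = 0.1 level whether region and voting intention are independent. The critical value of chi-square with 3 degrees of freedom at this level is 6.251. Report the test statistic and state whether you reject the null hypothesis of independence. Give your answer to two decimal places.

Grand total N = 239.
Expected counts (row total × column total / N):
  District 1, Candidate A: 52×105/239 = 22.845
  District 1, Candidate B: 52×134/239 = 29.155
  District 2, Candidate A: 72×105/239 = 31.632
  District 2, Candidate B: 72×134/239 = 40.368
  District 3, Candidate A: 69×105/239 = 30.314
  District 3, Candidate B: 69×134/239 = 38.686
  District 4, Candidate A: 46×105/239 = 20.209
  District 4, Candidate B: 46×134/239 = 25.791
Contributions (O − E)²/E:
  (35 − 22.845)²/22.845 = 6.4672
  (17 − 29.155)²/29.155 = 5.0675
  (29 − 31.632)²/31.632 = 0.2190
  (43 − 40.368)²/40.368 = 0.1716
  (34 − 30.314)²/30.314 = 0.4482
  (35 − 38.686)²/38.686 = 0.3512
  (7 − 20.209)²/20.209 = 8.6337
  (39 − 25.791)²/25.791 = 6.7651
χ² = 6.4672 + 5.0675 + 0.2190 + 0.1716 + 0.4482 + 0.3512 + 8.6337 + 6.7651 = 28.12
df = (4−1)(2−1) = 3. Since 28.12 > 6.251, reject the null hypothesis of independence at α = 0.1.

28.12; reject H₀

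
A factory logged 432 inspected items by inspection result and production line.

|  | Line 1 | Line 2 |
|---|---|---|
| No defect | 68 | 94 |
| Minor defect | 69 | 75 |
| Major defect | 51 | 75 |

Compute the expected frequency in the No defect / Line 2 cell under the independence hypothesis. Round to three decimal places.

Row total (No defect) = 162; column total (Line 2) = 244; grand total N = 432.
Expected count = (row total × column total) / N = 162 × 244 / 432 = 91.500.

91.500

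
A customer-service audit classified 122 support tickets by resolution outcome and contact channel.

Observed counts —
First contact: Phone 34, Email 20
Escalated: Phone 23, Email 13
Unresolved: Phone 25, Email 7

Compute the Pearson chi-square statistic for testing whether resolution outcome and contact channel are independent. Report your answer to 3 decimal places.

2.352

Row totals: 54, 36, 32. Column totals: 82, 40. Grand total N = 122.
Expected counts (row total × column total / N):
  First contact, Phone: 54×82/122 = 36.2951
  First contact, Email: 54×40/122 = 17.7049
  Escalated, Phone: 36×82/122 = 24.1967
  Escalated, Email: 36×40/122 = 11.8033
  Unresolved, Phone: 32×82/122 = 21.5082
  Unresolved, Email: 32×40/122 = 10.4918
Contributions (O − E)²/E:
  (34 − 36.2951)²/36.2951 = 0.1451
  (20 − 17.7049)²/17.7049 = 0.2975
  (23 − 24.1967)²/24.1967 = 0.0592
  (13 − 11.8033)²/11.8033 = 0.1213
  (25 − 21.5082)²/21.5082 = 0.5669
  (7 − 10.4918)²/10.4918 = 1.1621
χ² = 0.1451 + 0.2975 + 0.0592 + 0.1213 + 0.5669 + 1.1621 = 2.352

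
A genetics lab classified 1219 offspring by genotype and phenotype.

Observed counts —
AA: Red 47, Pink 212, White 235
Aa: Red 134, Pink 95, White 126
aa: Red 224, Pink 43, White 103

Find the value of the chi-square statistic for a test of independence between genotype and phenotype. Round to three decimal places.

Row totals: 494, 355, 370. Column totals: 405, 350, 464. Grand total N = 1219.
Expected counts (row total × column total / N):
  AA, Red: 494×405/1219 = 164.1263
  AA, Pink: 494×350/1219 = 141.8376
  AA, White: 494×464/1219 = 188.0361
  Aa, Red: 355×405/1219 = 117.9450
  Aa, Pink: 355×350/1219 = 101.9278
  Aa, White: 355×464/1219 = 135.1272
  aa, Red: 370×405/1219 = 122.9286
  aa, Pink: 370×350/1219 = 106.2346
  aa, White: 370×464/1219 = 140.8368
Contributions (O − E)²/E:
  (47 − 164.1263)²/164.1263 = 83.5854
  (212 − 141.8376)²/141.8376 = 34.7070
  (235 − 188.0361)²/188.0361 = 11.7297
  (134 − 117.9450)²/117.9450 = 2.1855
  (95 − 101.9278)²/101.9278 = 0.4709
  (126 − 135.1272)²/135.1272 = 0.6165
  (224 − 122.9286)²/122.9286 = 83.1005
  (43 − 106.2346)²/106.2346 = 37.6395
  (103 − 140.8368)²/140.8368 = 10.1651
χ² = 83.5854 + 34.7070 + 11.7297 + 2.1855 + 0.4709 + 0.6165 + 83.1005 + 37.6395 + 10.1651 = 264.200

264.200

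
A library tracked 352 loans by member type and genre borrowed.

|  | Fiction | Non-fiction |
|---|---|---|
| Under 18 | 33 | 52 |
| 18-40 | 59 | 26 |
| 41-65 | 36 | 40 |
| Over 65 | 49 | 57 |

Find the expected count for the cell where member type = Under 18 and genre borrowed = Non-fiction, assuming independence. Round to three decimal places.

42.259

Row total (Under 18) = 85; column total (Non-fiction) = 175; grand total N = 352.
Expected count = (row total × column total) / N = 85 × 175 / 352 = 42.259.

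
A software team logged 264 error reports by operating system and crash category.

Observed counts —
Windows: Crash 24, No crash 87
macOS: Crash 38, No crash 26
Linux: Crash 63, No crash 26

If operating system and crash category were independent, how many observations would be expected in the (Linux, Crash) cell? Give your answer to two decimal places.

Row total (Linux) = 89; column total (Crash) = 125; grand total N = 264.
Expected count = (row total × column total) / N = 89 × 125 / 264 = 42.14.

42.14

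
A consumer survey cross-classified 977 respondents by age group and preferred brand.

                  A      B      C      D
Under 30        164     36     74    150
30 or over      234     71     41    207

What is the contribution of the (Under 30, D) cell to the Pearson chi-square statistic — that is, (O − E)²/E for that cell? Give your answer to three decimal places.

Row total (Under 30) = 424; column total (D) = 357; N = 977.
Expected count E = 424 × 357 / 977 = 154.9314.
Contribution = (O − E)²/E = (150 − 154.9314)² / 154.9314 = 0.157.

0.157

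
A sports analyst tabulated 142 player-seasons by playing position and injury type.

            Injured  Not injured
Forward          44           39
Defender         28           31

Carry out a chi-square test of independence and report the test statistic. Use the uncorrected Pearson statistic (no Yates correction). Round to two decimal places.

Row totals: 83, 59. Column totals: 72, 70. Grand total N = 142.
Expected counts (row total × column total / N):
  Forward, Injured: 83×72/142 = 42.085
  Forward, Not injured: 83×70/142 = 40.915
  Defender, Injured: 59×72/142 = 29.915
  Defender, Not injured: 59×70/142 = 29.085
Contributions (O − E)²/E:
  (44 − 42.085)²/42.085 = 0.0871
  (39 − 40.915)²/40.915 = 0.0896
  (28 − 29.915)²/29.915 = 0.1226
  (31 − 29.085)²/29.085 = 0.1261
χ² = 0.0871 + 0.0896 + 0.1226 + 0.1261 = 0.43

0.43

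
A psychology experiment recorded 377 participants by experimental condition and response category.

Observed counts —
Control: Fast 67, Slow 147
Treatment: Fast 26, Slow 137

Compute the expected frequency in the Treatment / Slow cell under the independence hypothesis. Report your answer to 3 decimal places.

122.790

Row total (Treatment) = 163; column total (Slow) = 284; grand total N = 377.
Expected count = (row total × column total) / N = 163 × 284 / 377 = 122.790.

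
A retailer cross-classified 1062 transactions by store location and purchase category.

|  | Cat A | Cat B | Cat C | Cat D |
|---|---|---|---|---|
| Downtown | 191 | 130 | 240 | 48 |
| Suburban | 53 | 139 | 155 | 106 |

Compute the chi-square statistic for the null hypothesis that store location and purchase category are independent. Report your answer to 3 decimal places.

97.678

Row totals: 609, 453. Column totals: 244, 269, 395, 154. Grand total N = 1062.
Expected counts (row total × column total / N):
  Downtown, Cat A: 609×244/1062 = 139.9209
  Downtown, Cat B: 609×269/1062 = 154.2571
  Downtown, Cat C: 609×395/1062 = 226.5113
  Downtown, Cat D: 609×154/1062 = 88.3107
  Suburban, Cat A: 453×244/1062 = 104.0791
  Suburban, Cat B: 453×269/1062 = 114.7429
  Suburban, Cat C: 453×395/1062 = 168.4887
  Suburban, Cat D: 453×154/1062 = 65.6893
Contributions (O − E)²/E:
  (191 − 139.9209)²/139.9209 = 18.6468
  (130 − 154.2571)²/154.2571 = 3.8145
  (240 − 226.5113)²/226.5113 = 0.8032
  (48 − 88.3107)²/88.3107 = 18.4004
  (53 − 104.0791)²/104.0791 = 25.0682
  (139 − 114.7429)²/114.7429 = 5.1280
  (155 − 168.4887)²/168.4887 = 1.0799
  (106 − 65.6893)²/65.6893 = 24.7369
χ² = 18.6468 + 3.8145 + 0.8032 + 18.4004 + 25.0682 + 5.1280 + 1.0799 + 24.7369 = 97.678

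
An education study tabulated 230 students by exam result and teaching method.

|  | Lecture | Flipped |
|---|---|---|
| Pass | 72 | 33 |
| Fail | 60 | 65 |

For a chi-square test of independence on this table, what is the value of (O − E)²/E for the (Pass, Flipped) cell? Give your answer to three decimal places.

Row total (Pass) = 105; column total (Flipped) = 98; N = 230.
Expected count E = 105 × 98 / 230 = 44.7391.
Contribution = (O − E)²/E = (33 − 44.7391)² / 44.7391 = 3.080.

3.080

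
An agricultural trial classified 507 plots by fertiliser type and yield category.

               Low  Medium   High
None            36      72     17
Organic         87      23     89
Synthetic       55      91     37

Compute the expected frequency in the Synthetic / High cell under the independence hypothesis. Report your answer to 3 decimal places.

Row total (Synthetic) = 183; column total (High) = 143; grand total N = 507.
Expected count = (row total × column total) / N = 183 × 143 / 507 = 51.615.

51.615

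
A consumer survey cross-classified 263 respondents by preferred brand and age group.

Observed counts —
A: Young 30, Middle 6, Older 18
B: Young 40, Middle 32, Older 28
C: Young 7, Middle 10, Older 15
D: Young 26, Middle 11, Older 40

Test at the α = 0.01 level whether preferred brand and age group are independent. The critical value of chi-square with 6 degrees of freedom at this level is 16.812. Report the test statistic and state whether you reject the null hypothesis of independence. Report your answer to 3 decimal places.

Row totals: 54, 100, 32, 77. Column totals: 103, 59, 101. Grand total N = 263.
Expected counts (row total × column total / N):
  A, Young: 54×103/263 = 21.1483
  A, Middle: 54×59/263 = 12.1141
  A, Older: 54×101/263 = 20.7376
  B, Young: 100×103/263 = 39.1635
  B, Middle: 100×59/263 = 22.4335
  B, Older: 100×101/263 = 38.4030
  C, Young: 32×103/263 = 12.5323
  C, Middle: 32×59/263 = 7.1787
  C, Older: 32×101/263 = 12.2890
  D, Young: 77×103/263 = 30.1559
  D, Middle: 77×59/263 = 17.2738
  D, Older: 77×101/263 = 29.5703
Contributions (O − E)²/E:
  (30 − 21.1483)²/21.1483 = 3.7049
  (6 − 12.1141)²/12.1141 = 3.0858
  (18 − 20.7376)²/20.7376 = 0.3614
  (40 − 39.1635)²/39.1635 = 0.0179
  (32 − 22.4335)²/22.4335 = 4.0795
  (28 − 38.4030)²/38.4030 = 2.8181
  (7 − 12.5323)²/12.5323 = 2.4422
  (10 − 7.1787)²/7.1787 = 1.1088
  (15 − 12.2890)²/12.2890 = 0.5981
  (26 − 30.1559)²/30.1559 = 0.5727
  (11 − 17.2738)²/17.2738 = 2.2786
  (40 − 29.5703)²/29.5703 = 3.6786
χ² = 3.7049 + 3.0858 + 0.3614 + 0.0179 + 4.0795 + 2.8181 + 2.4422 + 1.1088 + 0.5981 + 0.5727 + 2.2786 + 3.6786 = 24.747
df = (4−1)(3−1) = 6. Since 24.747 > 16.812, reject the null hypothesis of independence at α = 0.01.

24.747; reject H₀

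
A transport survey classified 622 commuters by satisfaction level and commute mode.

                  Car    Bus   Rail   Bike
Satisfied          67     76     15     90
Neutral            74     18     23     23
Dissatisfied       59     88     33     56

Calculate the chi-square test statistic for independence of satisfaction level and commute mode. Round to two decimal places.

Row totals: 248, 138, 236. Column totals: 200, 182, 71, 169. Grand total N = 622.
Expected counts (row total × column total / N):
  Satisfied, Car: 248×200/622 = 79.7428
  Satisfied, Bus: 248×182/622 = 72.5659
  Satisfied, Rail: 248×71/622 = 28.3087
  Satisfied, Bike: 248×169/622 = 67.3826
  Neutral, Car: 138×200/622 = 44.3730
  Neutral, Bus: 138×182/622 = 40.3794
  Neutral, Rail: 138×71/622 = 15.7524
  Neutral, Bike: 138×169/622 = 37.4952
  Dissatisfied, Car: 236×200/622 = 75.8842
  Dissatisfied, Bus: 236×182/622 = 69.0547
  Dissatisfied, Rail: 236×71/622 = 26.9389
  Dissatisfied, Bike: 236×169/622 = 64.1222
Contributions (O − E)²/E:
  (67 − 79.7428)²/79.7428 = 2.0363
  (76 − 72.5659)²/72.5659 = 0.1625
  (15 − 28.3087)²/28.3087 = 6.2568
  (90 − 67.3826)²/67.3826 = 7.5917
  (74 − 44.3730)²/44.3730 = 19.7814
  (18 − 40.3794)²/40.3794 = 12.4033
  (23 − 15.7524)²/15.7524 = 3.3346
  (23 − 37.4952)²/37.4952 = 5.6037
  (59 − 75.8842)²/75.8842 = 3.7567
  (88 − 69.0547)²/69.0547 = 5.1977
  (33 − 26.9389)²/26.9389 = 1.3637
  (56 − 64.1222)²/64.1222 = 1.0288
χ² = 2.0363 + 0.1625 + 6.2568 + 7.5917 + 19.7814 + 12.4033 + 3.3346 + 5.6037 + 3.7567 + 5.1977 + 1.3637 + 1.0288 = 68.52

68.52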